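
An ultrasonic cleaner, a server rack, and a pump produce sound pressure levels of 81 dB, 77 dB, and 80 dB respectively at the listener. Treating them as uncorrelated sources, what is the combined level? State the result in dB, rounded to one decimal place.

For uncorrelated sources the intensities add, so convert each level to linear form, sum, and take 10·log₁₀ of the total.
Σ 10^(L/10) = 10^(81/10) + 10^(77/10) + 10^(80/10) = 2.760e+08.
L_total = 10·log₁₀(2.760e+08) = 84.41 dB.

84.4 dB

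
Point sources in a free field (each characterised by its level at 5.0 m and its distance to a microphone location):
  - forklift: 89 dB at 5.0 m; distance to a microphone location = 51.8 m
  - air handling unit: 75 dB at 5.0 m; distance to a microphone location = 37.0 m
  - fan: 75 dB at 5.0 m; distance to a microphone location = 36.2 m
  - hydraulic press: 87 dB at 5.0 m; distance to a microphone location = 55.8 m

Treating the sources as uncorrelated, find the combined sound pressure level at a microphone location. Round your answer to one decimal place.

71.0 dB

First find each source's level at the receiver (point-source: −20·log₁₀(r/r_ref)), then combine on an intensity basis.
forklift: 89 − 20·log₁₀(51.8/5.0) = 89 − 20.31 = 68.69 dB.
air handling unit: 75 − 20·log₁₀(37.0/5.0) = 75 − 17.38 = 57.62 dB.
fan: 75 − 20·log₁₀(36.2/5.0) = 75 − 17.19 = 57.81 dB.
hydraulic press: 87 − 20·log₁₀(55.8/5.0) = 87 − 20.95 = 66.05 dB.
Σ 10^(L/10) = 1.261e+07 → L_total = 10·log₁₀(1.261e+07) = 71.01 dB.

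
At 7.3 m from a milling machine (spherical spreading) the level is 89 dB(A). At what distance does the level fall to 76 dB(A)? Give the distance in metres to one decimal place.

Point-source spreading drops the level by 20·log₁₀(r₂/r₁); inverting, r₂/r₁ = 10^(ΔL/20).
r₂ = 7.3·10^((89−76)/20) = 7.3·10^(13.0/20) = 32.61 m.

32.6 m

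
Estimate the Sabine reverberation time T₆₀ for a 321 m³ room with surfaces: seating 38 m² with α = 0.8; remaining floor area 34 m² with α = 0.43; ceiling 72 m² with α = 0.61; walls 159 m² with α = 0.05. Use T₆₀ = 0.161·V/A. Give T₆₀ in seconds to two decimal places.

0.53 s

A = Σ Sᵢαᵢ = 38·0.8 + 34·0.43 + 72·0.61 + 159·0.05 = 96.89 m².
T₆₀ = 0.161 × 321 / 96.89 = 0.533 s.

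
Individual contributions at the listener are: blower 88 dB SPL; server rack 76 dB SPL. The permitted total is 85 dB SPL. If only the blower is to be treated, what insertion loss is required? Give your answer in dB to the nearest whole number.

4 dB

Fixed contribution from the other source: Σ 10^(L/10) = 10^(76/10) = 3.981e+07 (76.00 dB SPL).
The limit corresponds to 10^(85/10) = 3.162e+08; subtracting the fixed part leaves 2.764e+08 for the blower, i.e. 84.42 dB SPL.
Required insertion loss = 88 − 84.42 = 3.58 dB.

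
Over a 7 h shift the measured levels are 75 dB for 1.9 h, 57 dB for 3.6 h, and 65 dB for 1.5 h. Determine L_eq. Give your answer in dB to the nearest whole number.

The energy average is taken in the linear domain: L_eq = 10·log₁₀[(Σ tᵢ·10^(Lᵢ/10))/T], T = 7 h.
Σ tᵢ·10^(Lᵢ/10) = 1.9·10^(75/10) + 3.6·10^(57/10) + 1.5·10^(65/10) = 6.663e+07.
L_eq = 10·log₁₀(6.663e+07/7) = 69.79 dB.

70 dB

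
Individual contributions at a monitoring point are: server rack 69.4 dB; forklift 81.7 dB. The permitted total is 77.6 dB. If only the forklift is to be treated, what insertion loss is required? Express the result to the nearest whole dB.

5 dB

Fixed contribution from the other source: Σ 10^(L/10) = 10^(69.4/10) = 8.710e+06 (69.40 dB).
The limit corresponds to 10^(77.6/10) = 5.754e+07; subtracting the fixed part leaves 4.883e+07 for the forklift, i.e. 76.89 dB.
Required insertion loss = 81.7 − 76.89 = 4.81 dB.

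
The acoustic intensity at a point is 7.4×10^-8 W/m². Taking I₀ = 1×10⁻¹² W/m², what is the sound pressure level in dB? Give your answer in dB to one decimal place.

48.7 dB

L = 10·log₁₀(I/I₀) = 10·log₁₀(7.4×10^-8/10⁻¹²) = 10·log₁₀(7.4×10^4).
L = 10·(0.8692 + 4) = 48.69 dB.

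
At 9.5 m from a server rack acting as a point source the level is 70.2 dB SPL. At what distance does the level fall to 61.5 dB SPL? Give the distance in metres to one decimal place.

25.9 m

For a point source L₁ − L₂ = 20·log₁₀(r₂/r₁), so r₂ = r₁·10^((L₁−L₂)/20).
r₂ = 9.5·10^((70.2−61.5)/20) = 9.5·10^(8.7/20) = 25.87 m.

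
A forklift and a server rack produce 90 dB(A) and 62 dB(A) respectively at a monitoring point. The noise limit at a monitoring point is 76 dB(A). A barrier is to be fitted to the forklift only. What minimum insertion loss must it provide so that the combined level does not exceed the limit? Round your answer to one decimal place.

Fixed contribution from the other source: Σ 10^(L/10) = 10^(62/10) = 1.585e+06 (62.00 dB(A)).
The limit corresponds to 10^(76/10) = 3.981e+07; subtracting the fixed part leaves 3.823e+07 for the forklift, i.e. 75.82 dB(A).
So the forklift must be reduced from 90 to 75.82 dB(A): IL = 14.18 dB.

14.2 dB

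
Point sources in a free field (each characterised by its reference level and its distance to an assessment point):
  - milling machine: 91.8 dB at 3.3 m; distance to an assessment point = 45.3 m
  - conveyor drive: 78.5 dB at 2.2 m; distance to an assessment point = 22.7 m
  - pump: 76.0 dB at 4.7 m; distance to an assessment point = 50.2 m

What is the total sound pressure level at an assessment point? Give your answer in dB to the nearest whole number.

70 dB

Apply inverse-square spreading to bring every level to the receiver, then sum 10^(L/10).
milling machine: 91.8 − 20·log₁₀(45.3/3.3) = 91.8 − 22.75 = 69.05 dB.
conveyor drive: 78.5 − 20·log₁₀(22.7/2.2) = 78.5 − 20.27 = 58.23 dB.
pump: 76.0 − 20·log₁₀(50.2/4.7) = 76.0 − 20.57 = 55.43 dB.
Σ 10^(L/10) = 9.046e+06 → L_total = 10·log₁₀(9.046e+06) = 69.56 dB.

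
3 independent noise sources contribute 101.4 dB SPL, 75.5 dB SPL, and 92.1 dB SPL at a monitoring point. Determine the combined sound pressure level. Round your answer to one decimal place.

Incoherent sources combine by intensity addition: L_total = 10·log₁₀(Σ 10^(L_i/10)).
Σ 10^(L/10) = 10^(101.4/10) + 10^(75.5/10) + 10^(92.1/10) = 1.546e+10.
L_total = 10·log₁₀(1.546e+10) = 101.89 dB SPL.

101.9 dB SPL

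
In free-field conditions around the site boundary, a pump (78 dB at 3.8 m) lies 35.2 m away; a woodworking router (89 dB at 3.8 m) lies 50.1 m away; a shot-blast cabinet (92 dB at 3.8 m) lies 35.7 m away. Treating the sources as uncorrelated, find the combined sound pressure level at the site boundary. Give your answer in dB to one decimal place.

First find each source's level at the receiver (point-source: −20·log₁₀(r/r_ref)), then combine on an intensity basis.
pump: 78 − 20·log₁₀(35.2/3.8) = 78 − 19.34 = 58.66 dB.
woodworking router: 89 − 20·log₁₀(50.1/3.8) = 89 − 22.40 = 66.60 dB.
shot-blast cabinet: 92 − 20·log₁₀(35.7/3.8) = 92 − 19.46 = 72.54 dB.
Σ 10^(L/10) = 2.326e+07 → L_total = 10·log₁₀(2.326e+07) = 73.67 dB.

73.7 dB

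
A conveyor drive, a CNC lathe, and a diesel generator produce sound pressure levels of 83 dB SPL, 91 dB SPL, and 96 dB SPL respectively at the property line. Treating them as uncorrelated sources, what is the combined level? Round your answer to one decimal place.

97.4 dB SPL

For uncorrelated sources the intensities add, so convert each level to linear form, sum, and take 10·log₁₀ of the total.
Σ 10^(L/10) = 10^(83/10) + 10^(91/10) + 10^(96/10) = 5.440e+09.
L_total = 10·log₁₀(5.440e+09) = 97.36 dB SPL.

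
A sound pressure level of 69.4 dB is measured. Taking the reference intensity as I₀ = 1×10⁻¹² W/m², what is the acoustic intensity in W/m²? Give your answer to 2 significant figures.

I = I₀·10^(L/10) = 10⁻¹² × 10^(69.4/10) = 10^(-5.060).

8.7e-06 W/m²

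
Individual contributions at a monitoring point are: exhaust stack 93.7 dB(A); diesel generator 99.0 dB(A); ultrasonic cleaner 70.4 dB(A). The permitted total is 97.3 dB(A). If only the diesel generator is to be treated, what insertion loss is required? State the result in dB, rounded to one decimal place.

Fixed contribution from the other sources: Σ 10^(L/10) = 10^(93.7/10) + 10^(70.4/10) = 2.355e+09 (93.72 dB(A)).
The limit corresponds to 10^(97.3/10) = 5.370e+09; subtracting the fixed part leaves 3.015e+09 for the diesel generator, i.e. 94.79 dB(A).
So the diesel generator must be reduced from 99.0 to 94.79 dB(A): IL = 4.21 dB.

4.2 dB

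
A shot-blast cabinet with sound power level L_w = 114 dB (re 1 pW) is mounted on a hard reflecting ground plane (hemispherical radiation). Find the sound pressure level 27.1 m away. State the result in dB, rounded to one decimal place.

The power spreads over a hemisphere of area 2π·r², so L_p = L_w − 10·log₁₀(2π·r²).
2π·r² = 4614 m², 10·log₁₀ of that is 36.641 dB.
L_p = 114 − 36.641 = 77.36 dB.

77.4 dB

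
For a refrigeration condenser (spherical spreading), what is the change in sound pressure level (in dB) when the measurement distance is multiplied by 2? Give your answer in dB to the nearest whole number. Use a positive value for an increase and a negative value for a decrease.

-6 dB

Point-source spreading: ΔL = −20·log₁₀(r₂/r₁).
ΔL = −20·log₁₀(2) = -6.02 dB.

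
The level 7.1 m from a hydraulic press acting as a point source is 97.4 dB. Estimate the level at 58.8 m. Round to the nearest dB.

79 dB

Spherical spreading from a point source gives a 20·log₁₀(r₂/r₁) drop.
L₂ = 97.4 − 20·log₁₀(58.8/7.1) = 97.4 − 18.362 = 79.04 dB.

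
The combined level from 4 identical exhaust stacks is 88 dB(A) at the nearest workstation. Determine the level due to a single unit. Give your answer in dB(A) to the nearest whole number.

4 equal contributions raise the level by 10·log₁₀ 4 = 6.021 dB, so each unit alone gives 88 − 6.021.

82 dB(A)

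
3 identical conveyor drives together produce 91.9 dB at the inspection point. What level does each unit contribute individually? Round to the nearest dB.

87 dB

For N identical incoherent sources L_total = L₁ + 10·log₁₀ N, so L₁ = 91.9 − 10·log₁₀(3) = 91.9 − 4.771.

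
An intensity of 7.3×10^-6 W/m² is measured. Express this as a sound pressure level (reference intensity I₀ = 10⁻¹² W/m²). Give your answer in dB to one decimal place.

I/I₀ = 7.3×10^-6/10⁻¹² = 7.3×10^6, and L = 10·log₁₀(I/I₀).
L = 10·(0.8633 + 6) = 68.63 dB.

68.6 dB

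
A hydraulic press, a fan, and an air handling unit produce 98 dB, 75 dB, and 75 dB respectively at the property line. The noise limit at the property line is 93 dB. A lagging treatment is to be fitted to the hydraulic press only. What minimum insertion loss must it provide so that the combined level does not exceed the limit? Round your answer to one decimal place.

5.1 dB

Fixed contribution from the other sources: Σ 10^(L/10) = 10^(75/10) + 10^(75/10) = 6.325e+07 (78.01 dB).
To meet 93 dB overall, the treated hydraulic press may contribute at most 10^(93/10) − 6.325e+07 = 1.932e+09, i.e. 92.86 dB.
So the hydraulic press must be reduced from 98 to 92.86 dB: IL = 5.14 dB.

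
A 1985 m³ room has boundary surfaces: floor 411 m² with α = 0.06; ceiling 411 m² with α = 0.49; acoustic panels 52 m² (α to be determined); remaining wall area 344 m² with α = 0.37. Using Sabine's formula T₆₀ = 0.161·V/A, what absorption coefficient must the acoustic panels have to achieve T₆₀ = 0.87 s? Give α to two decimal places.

A = 0.161·V/T₆₀ = 0.161·1985/0.87 = 367.34 m² sabins.
Absorption from the other surfaces = 411·0.06 + 411·0.49 + 344·0.37 = 353.33 m², so the acoustic panels must supply 14.01 m² over 52 m².
α = 14.01/52 = 0.269.

0.27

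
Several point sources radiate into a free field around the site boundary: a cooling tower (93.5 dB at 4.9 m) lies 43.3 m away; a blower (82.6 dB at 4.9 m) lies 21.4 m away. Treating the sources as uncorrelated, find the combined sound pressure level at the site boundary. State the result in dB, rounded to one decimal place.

75.8 dB

First find each source's level at the receiver (point-source: −20·log₁₀(r/r_ref)), then combine on an intensity basis.
cooling tower: 93.5 − 20·log₁₀(43.3/4.9) = 93.5 − 18.93 = 74.57 dB.
blower: 82.6 − 20·log₁₀(21.4/4.9) = 82.6 − 12.80 = 69.80 dB.
Σ 10^(L/10) = 3.821e+07 → L_total = 10·log₁₀(3.821e+07) = 75.82 dB.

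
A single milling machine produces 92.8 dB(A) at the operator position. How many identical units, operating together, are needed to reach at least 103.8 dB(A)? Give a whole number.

N identical sources give L₁ + 10·log₁₀ N, so require 10·log₁₀ N ≥ 103.8 − 92.8 = 11.0 dB.
N ≥ 10^(11.0/10) = 12.589, so N = 13.

13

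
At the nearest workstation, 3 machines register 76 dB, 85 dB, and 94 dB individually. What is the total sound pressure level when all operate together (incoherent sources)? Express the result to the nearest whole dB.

For uncorrelated sources the intensities add, so convert each level to linear form, sum, and take 10·log₁₀ of the total.
Σ 10^(L/10) = 10^(76/10) + 10^(85/10) + 10^(94/10) = 2.868e+09.
L_total = 10·log₁₀(2.868e+09) = 94.58 dB.

95 dB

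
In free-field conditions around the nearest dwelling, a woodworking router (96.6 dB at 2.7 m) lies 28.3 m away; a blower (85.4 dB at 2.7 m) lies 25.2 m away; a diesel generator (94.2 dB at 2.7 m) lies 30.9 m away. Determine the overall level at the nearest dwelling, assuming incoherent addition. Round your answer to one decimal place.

First find each source's level at the receiver (point-source: −20·log₁₀(r/r_ref)), then combine on an intensity basis.
woodworking router: 96.6 − 20·log₁₀(28.3/2.7) = 96.6 − 20.41 = 76.19 dB.
blower: 85.4 − 20·log₁₀(25.2/2.7) = 85.4 − 19.40 = 66.00 dB.
diesel generator: 94.2 − 20·log₁₀(30.9/2.7) = 94.2 − 21.17 = 73.03 dB.
Σ 10^(L/10) = 6.567e+07 → L_total = 10·log₁₀(6.567e+07) = 78.17 dB.

78.2 dB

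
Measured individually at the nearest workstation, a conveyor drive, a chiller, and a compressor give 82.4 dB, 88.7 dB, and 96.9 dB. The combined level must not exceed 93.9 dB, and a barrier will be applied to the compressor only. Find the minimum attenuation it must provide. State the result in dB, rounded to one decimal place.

Fixed contribution from the other sources: Σ 10^(L/10) = 10^(82.4/10) + 10^(88.7/10) = 9.151e+08 (89.61 dB).
The limit corresponds to 10^(93.9/10) = 2.455e+09; subtracting the fixed part leaves 1.540e+09 for the compressor, i.e. 91.87 dB.
So the compressor must be reduced from 96.9 to 91.87 dB: IL = 5.03 dB.

5.0 dB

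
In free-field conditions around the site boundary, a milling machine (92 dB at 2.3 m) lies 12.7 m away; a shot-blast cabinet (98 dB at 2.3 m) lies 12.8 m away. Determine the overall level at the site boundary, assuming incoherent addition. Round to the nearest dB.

84 dB

Propagate each source to the receiver with L = L_ref − 20·log₁₀(r/r_ref), then add intensities.
milling machine: 92 − 20·log₁₀(12.7/2.3) = 92 − 14.84 = 77.16 dB.
shot-blast cabinet: 98 − 20·log₁₀(12.8/2.3) = 98 − 14.91 = 83.09 dB.
Σ 10^(L/10) = 2.557e+08 → L_total = 10·log₁₀(2.557e+08) = 84.08 dB.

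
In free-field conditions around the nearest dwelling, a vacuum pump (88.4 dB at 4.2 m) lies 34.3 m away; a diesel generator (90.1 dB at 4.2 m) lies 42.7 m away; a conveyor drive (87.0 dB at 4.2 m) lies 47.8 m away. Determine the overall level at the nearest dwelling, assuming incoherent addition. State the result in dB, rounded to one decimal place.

73.8 dB

Propagate each source to the receiver with L = L_ref − 20·log₁₀(r/r_ref), then add intensities.
vacuum pump: 88.4 − 20·log₁₀(34.3/4.2) = 88.4 − 18.24 = 70.16 dB.
diesel generator: 90.1 − 20·log₁₀(42.7/4.2) = 90.1 − 20.14 = 69.96 dB.
conveyor drive: 87.0 − 20·log₁₀(47.8/4.2) = 87.0 − 21.12 = 65.88 dB.
Σ 10^(L/10) = 2.414e+07 → L_total = 10·log₁₀(2.414e+07) = 73.83 dB.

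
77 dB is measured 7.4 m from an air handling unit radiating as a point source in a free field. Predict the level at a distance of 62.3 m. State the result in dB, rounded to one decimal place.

For a point source, L₂ = L₁ − 20·log₁₀(r₂/r₁).
L₂ = 77 − 20·log₁₀(62.3/7.4) = 77 − 18.505 = 58.49 dB.

58.5 dB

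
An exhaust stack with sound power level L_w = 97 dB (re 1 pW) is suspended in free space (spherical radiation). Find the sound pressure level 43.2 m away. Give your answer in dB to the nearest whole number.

Free-field spherical radiation: L_p = L_w − 10·log₁₀(4π·r²), r = 43.2 m.
4π·r² = 2.345e+04 m², 10·log₁₀ of that is 43.702 dB.
L_p = 97 − 43.702 = 53.30 dB.

53 dB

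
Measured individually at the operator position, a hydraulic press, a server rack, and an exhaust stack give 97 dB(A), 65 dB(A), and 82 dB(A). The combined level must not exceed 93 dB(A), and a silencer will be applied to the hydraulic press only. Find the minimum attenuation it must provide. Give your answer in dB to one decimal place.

4.4 dB

Everything except the hydraulic press sums to 10^(65/10) + 10^(82/10) = 1.617e+08 in linear terms, 82.09 dB(A).
The limit corresponds to 10^(93/10) = 1.995e+09; subtracting the fixed part leaves 1.834e+09 for the hydraulic press, i.e. 92.63 dB(A).
Required insertion loss = 97 − 92.63 = 4.37 dB.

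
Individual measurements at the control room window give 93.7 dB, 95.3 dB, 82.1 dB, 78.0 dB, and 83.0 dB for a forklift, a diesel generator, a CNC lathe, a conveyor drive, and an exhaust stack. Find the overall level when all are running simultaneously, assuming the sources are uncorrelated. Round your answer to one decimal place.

97.9 dB

For uncorrelated sources the intensities add, so convert each level to linear form, sum, and take 10·log₁₀ of the total.
Σ 10^(L/10) = 10^(93.7/10) + 10^(95.3/10) + 10^(82.1/10) + 10^(78.0/10) + 10^(83.0/10) = 6.157e+09.
L_total = 10·log₁₀(6.157e+09) = 97.89 dB.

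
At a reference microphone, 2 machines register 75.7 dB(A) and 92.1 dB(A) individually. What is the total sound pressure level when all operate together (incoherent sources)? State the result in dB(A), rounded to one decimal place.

92.2 dB(A)

For uncorrelated sources the intensities add, so convert each level to linear form, sum, and take 10·log₁₀ of the total.
Σ 10^(L/10) = 10^(75.7/10) + 10^(92.1/10) = 1.659e+09.
L_total = 10·log₁₀(1.659e+09) = 92.20 dB(A).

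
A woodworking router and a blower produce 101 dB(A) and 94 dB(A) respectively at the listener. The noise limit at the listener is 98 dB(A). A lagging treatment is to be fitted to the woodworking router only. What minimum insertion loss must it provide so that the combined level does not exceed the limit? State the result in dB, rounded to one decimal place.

5.2 dB

Fixed contribution from the other source: Σ 10^(L/10) = 10^(94/10) = 2.512e+09 (94.00 dB(A)).
To meet 98 dB(A) overall, the treated woodworking router may contribute at most 10^(98/10) − 2.512e+09 = 3.798e+09, i.e. 95.80 dB(A).
So the woodworking router must be reduced from 101 to 95.80 dB(A): IL = 5.20 dB.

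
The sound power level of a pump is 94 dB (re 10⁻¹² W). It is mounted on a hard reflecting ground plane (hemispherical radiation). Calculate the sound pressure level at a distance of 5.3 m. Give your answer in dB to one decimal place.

The power spreads over a hemisphere of area 2π·r², so L_p = L_w − 10·log₁₀(2π·r²).
2π·r² = 176.5 m², 10·log₁₀ of that is 22.467 dB.
L_p = 94 − 22.467 = 71.53 dB.

71.5 dB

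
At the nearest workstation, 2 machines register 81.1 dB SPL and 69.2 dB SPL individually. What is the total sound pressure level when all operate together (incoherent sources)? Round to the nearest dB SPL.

For uncorrelated sources the intensities add, so convert each level to linear form, sum, and take 10·log₁₀ of the total.
Σ 10^(L/10) = 10^(81.1/10) + 10^(69.2/10) = 1.371e+08.
L_total = 10·log₁₀(1.371e+08) = 81.37 dB SPL.

81 dB SPL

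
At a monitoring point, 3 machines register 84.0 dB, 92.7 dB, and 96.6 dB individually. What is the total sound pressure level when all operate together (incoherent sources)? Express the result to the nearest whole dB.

98 dB

For uncorrelated sources the intensities add, so convert each level to linear form, sum, and take 10·log₁₀ of the total.
Σ 10^(L/10) = 10^(84.0/10) + 10^(92.7/10) + 10^(96.6/10) = 6.684e+09.
L_total = 10·log₁₀(6.684e+09) = 98.25 dB.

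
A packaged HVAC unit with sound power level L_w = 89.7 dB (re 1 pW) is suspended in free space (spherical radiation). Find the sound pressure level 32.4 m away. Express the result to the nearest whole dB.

48 dB

Free-field spherical radiation: L_p = L_w − 10·log₁₀(4π·r²), r = 32.4 m.
4π·r² = 1.319e+04 m², 10·log₁₀ of that is 41.203 dB.
L_p = 89.7 − 41.203 = 48.50 dB.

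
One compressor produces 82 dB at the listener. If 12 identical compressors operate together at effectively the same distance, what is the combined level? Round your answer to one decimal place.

L_total = L₁ + 10·log₁₀ N for N identical incoherent sources.
L_total = 82 + 10·log₁₀(12) = 82 + 10.792 = 92.79 dB.

92.8 dB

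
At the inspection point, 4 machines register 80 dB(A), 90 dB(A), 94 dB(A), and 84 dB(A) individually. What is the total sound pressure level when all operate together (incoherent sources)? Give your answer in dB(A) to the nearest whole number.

96 dB(A)

For uncorrelated sources the intensities add, so convert each level to linear form, sum, and take 10·log₁₀ of the total.
Σ 10^(L/10) = 10^(80/10) + 10^(90/10) + 10^(94/10) + 10^(84/10) = 3.863e+09.
L_total = 10·log₁₀(3.863e+09) = 95.87 dB(A).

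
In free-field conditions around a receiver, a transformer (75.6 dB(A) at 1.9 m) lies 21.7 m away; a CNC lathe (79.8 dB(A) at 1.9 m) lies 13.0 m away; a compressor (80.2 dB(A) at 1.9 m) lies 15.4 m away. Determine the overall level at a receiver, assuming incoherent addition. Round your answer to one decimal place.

65.9 dB(A)

Apply inverse-square spreading to bring every level to the receiver, then sum 10^(L/10).
transformer: 75.6 − 20·log₁₀(21.7/1.9) = 75.6 − 21.15 = 54.45 dB(A).
CNC lathe: 79.8 − 20·log₁₀(13.0/1.9) = 79.8 − 16.70 = 63.10 dB(A).
compressor: 80.2 − 20·log₁₀(15.4/1.9) = 80.2 − 18.18 = 62.02 dB(A).
Σ 10^(L/10) = 3.912e+06 → L_total = 10·log₁₀(3.912e+06) = 65.92 dB(A).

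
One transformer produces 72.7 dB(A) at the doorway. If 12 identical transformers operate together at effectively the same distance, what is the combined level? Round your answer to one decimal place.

83.5 dB(A)

With 12 equal, uncorrelated contributions the intensity is 12× that of one unit, giving a rise of 10·log₁₀ 12.
L_total = 72.7 + 10·log₁₀(12) = 72.7 + 10.792 = 83.49 dB(A).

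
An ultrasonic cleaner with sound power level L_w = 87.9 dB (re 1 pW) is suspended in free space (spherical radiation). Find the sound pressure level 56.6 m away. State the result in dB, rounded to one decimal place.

41.9 dB

Free-field spherical radiation: L_p = L_w − 10·log₁₀(4π·r²), r = 56.6 m.
4π·r² = 4.026e+04 m², 10·log₁₀ of that is 46.048 dB.
L_p = 87.9 − 46.048 = 41.85 dB.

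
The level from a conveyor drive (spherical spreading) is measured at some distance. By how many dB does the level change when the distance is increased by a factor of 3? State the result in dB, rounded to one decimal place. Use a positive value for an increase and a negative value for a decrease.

A point source loses 6 dB per doubling of distance; generally ΔL = −20·log₁₀(r₂/r₁).
ΔL = −20·log₁₀(3) = -9.54 dB.

-9.5 dB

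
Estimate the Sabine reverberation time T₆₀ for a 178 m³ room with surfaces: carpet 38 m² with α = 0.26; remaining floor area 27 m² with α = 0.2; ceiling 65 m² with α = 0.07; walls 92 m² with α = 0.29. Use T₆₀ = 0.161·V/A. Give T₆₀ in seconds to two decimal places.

0.62 s

Summing Sᵢαᵢ: 38·0.26 + 27·0.2 + 65·0.07 + 92·0.29 = 46.51 m².
T₆₀ = 0.161·V/A = 0.161·178/46.51 = 0.616 s.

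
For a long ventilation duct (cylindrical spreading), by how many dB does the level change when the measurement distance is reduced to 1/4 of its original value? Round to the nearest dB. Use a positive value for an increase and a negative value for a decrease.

With cylindrical spreading the level changes by −10·log₁₀(r₂/r₁).
ΔL = −10·log₁₀(0.25) = +6.02 dB.

+6 dB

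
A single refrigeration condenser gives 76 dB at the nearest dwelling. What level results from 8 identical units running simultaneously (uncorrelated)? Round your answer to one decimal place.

85.0 dB

L_total = L₁ + 10·log₁₀ N for N identical incoherent sources.
L_total = 76 + 10·log₁₀(8) = 76 + 9.031 = 85.03 dB.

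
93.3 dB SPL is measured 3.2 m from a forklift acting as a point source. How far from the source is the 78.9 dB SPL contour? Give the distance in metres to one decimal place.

16.8 m

The 14.4 dB drop corresponds to a distance ratio of 10^(14.4/20) for a point source.
r₂ = 3.2·10^((93.3−78.9)/20) = 3.2·10^(14.4/20) = 16.79 m.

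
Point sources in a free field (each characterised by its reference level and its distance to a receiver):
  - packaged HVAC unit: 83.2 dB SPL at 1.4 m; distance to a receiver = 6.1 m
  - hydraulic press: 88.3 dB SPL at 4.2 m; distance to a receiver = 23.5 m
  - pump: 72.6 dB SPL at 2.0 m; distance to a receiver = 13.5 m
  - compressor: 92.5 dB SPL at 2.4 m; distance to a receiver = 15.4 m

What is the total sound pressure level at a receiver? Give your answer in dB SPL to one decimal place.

78.8 dB SPL

First find each source's level at the receiver (point-source: −20·log₁₀(r/r_ref)), then combine on an intensity basis.
packaged HVAC unit: 83.2 − 20·log₁₀(6.1/1.4) = 83.2 − 12.78 = 70.42 dB SPL.
hydraulic press: 88.3 − 20·log₁₀(23.5/4.2) = 88.3 − 14.96 = 73.34 dB SPL.
pump: 72.6 − 20·log₁₀(13.5/2.0) = 72.6 − 16.59 = 56.01 dB SPL.
compressor: 92.5 − 20·log₁₀(15.4/2.4) = 92.5 − 16.15 = 76.35 dB SPL.
Σ 10^(L/10) = 7.619e+07 → L_total = 10·log₁₀(7.619e+07) = 78.82 dB SPL.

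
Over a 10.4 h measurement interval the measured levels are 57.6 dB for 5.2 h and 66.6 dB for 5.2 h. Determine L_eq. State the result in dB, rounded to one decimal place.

The energy average is taken in the linear domain: L_eq = 10·log₁₀[(Σ tᵢ·10^(Lᵢ/10))/T], T = 10.4 h.
Σ tᵢ·10^(Lᵢ/10) = 5.2·10^(57.6/10) + 5.2·10^(66.6/10) = 2.676e+07.
L_eq = 10·log₁₀(2.676e+07/10.4) = 64.10 dB.

64.1 dB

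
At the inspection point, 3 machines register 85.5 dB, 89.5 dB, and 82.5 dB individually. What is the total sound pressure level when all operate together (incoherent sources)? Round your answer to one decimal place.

91.5 dB

Incoherent sources combine by intensity addition: L_total = 10·log₁₀(Σ 10^(L_i/10)).
Σ 10^(L/10) = 10^(85.5/10) + 10^(89.5/10) + 10^(82.5/10) = 1.424e+09.
L_total = 10·log₁₀(1.424e+09) = 91.53 dB.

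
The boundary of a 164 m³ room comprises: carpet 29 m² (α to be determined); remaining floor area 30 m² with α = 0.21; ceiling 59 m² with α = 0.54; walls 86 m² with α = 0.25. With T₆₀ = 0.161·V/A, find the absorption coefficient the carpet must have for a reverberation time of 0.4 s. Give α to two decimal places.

0.22

From T₆₀ = 0.161·V/A, the target T₆₀ = 0.4 s needs A = 0.161·164/0.4 = 66.01 m².
Absorption from the other surfaces = 30·0.21 + 59·0.54 + 86·0.25 = 59.66 m², so the carpet must supply 6.35 m² over 29 m².
α = 6.35/29 = 0.219.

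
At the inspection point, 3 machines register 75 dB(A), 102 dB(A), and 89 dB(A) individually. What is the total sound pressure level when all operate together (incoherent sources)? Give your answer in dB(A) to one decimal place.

102.2 dB(A)

Incoherent sources combine by intensity addition: L_total = 10·log₁₀(Σ 10^(L_i/10)).
Σ 10^(L/10) = 10^(75/10) + 10^(102/10) + 10^(89/10) = 1.667e+10.
L_total = 10·log₁₀(1.667e+10) = 102.22 dB(A).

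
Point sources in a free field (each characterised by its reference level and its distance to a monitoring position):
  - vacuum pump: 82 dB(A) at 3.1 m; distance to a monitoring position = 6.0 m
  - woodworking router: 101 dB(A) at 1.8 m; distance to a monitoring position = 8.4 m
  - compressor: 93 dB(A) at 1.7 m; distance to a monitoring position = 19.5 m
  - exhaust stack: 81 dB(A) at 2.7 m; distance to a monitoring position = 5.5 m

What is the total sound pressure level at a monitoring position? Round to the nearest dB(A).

First find each source's level at the receiver (point-source: −20·log₁₀(r/r_ref)), then combine on an intensity basis.
vacuum pump: 82 − 20·log₁₀(6.0/3.1) = 82 − 5.74 = 76.26 dB(A).
woodworking router: 101 − 20·log₁₀(8.4/1.8) = 101 − 13.38 = 87.62 dB(A).
compressor: 93 − 20·log₁₀(19.5/1.7) = 93 − 21.19 = 71.81 dB(A).
exhaust stack: 81 − 20·log₁₀(5.5/2.7) = 81 − 6.18 = 74.82 dB(A).
Σ 10^(L/10) = 6.659e+08 → L_total = 10·log₁₀(6.659e+08) = 88.23 dB(A).

88 dB(A)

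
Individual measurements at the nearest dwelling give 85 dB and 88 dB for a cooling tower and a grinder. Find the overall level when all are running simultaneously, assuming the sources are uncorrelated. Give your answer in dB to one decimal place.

89.8 dB

Incoherent sources combine by intensity addition: L_total = 10·log₁₀(Σ 10^(L_i/10)).
Σ 10^(L/10) = 10^(85/10) + 10^(88/10) = 9.472e+08.
L_total = 10·log₁₀(9.472e+08) = 89.76 dB.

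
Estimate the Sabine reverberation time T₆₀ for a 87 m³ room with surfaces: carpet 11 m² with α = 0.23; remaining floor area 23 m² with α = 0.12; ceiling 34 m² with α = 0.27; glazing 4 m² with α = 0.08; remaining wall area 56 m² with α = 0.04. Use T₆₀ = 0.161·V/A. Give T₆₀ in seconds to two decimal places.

0.82 s

A = Σ Sᵢαᵢ = 11·0.23 + 23·0.12 + 34·0.27 + 4·0.08 + 56·0.04 = 17.03 m².
T₆₀ = 0.161 × 87 / 17.03 = 0.822 s.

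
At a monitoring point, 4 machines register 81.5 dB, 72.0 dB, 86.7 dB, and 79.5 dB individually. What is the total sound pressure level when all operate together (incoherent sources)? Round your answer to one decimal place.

For uncorrelated sources the intensities add, so convert each level to linear form, sum, and take 10·log₁₀ of the total.
Σ 10^(L/10) = 10^(81.5/10) + 10^(72.0/10) + 10^(86.7/10) + 10^(79.5/10) = 7.140e+08.
L_total = 10·log₁₀(7.140e+08) = 88.54 dB.

88.5 dB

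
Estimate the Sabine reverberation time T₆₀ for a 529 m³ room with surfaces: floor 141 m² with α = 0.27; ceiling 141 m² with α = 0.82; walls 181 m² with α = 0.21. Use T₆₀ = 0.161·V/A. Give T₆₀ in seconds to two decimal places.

0.44 s

Summing Sᵢαᵢ: 141·0.27 + 141·0.82 + 181·0.21 = 191.70 m².
T₆₀ = 0.161·V/A = 0.161·529/191.70 = 0.444 s.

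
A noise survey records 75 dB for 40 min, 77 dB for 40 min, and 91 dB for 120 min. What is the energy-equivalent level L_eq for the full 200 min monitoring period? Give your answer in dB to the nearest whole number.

89 dB

The energy average is taken in the linear domain: L_eq = 10·log₁₀[(Σ tᵢ·10^(Lᵢ/10))/T], T = 200 min.
Σ tᵢ·10^(Lᵢ/10) = 40·10^(75/10) + 40·10^(77/10) + 120·10^(91/10) = 1.543e+11.
L_eq = 10·log₁₀(1.543e+11/200) = 88.87 dB.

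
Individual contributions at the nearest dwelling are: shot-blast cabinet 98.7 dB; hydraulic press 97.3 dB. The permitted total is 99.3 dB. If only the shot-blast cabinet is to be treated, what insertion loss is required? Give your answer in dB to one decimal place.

The untreated sources together contribute 10^(97.3/10) = 5.370e+09, i.e. 97.30 dB.
To meet 99.3 dB overall, the treated shot-blast cabinet may contribute at most 10^(99.3/10) − 5.370e+09 = 3.141e+09, i.e. 94.97 dB.
So the shot-blast cabinet must be reduced from 98.7 to 94.97 dB: IL = 3.73 dB.

3.7 dB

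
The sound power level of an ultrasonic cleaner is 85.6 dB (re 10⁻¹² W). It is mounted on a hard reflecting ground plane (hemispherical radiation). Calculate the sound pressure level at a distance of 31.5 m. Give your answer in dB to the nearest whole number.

The power spreads over a hemisphere of area 2π·r², so L_p = L_w − 10·log₁₀(2π·r²).
2π·r² = 6234 m², 10·log₁₀ of that is 37.948 dB.
L_p = 85.6 − 37.948 = 47.65 dB.

48 dB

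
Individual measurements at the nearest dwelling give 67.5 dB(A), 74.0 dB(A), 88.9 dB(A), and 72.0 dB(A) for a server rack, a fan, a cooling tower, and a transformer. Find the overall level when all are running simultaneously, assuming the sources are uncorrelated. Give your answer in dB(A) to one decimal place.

89.2 dB(A)

For uncorrelated sources the intensities add, so convert each level to linear form, sum, and take 10·log₁₀ of the total.
Σ 10^(L/10) = 10^(67.5/10) + 10^(74.0/10) + 10^(88.9/10) + 10^(72.0/10) = 8.228e+08.
L_total = 10·log₁₀(8.228e+08) = 89.15 dB(A).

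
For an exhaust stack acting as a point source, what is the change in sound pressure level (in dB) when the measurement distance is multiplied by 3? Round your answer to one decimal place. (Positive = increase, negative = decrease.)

With spherical spreading the level changes by −20·log₁₀(r₂/r₁).
ΔL = −20·log₁₀(3) = -9.54 dB.

-9.5 dB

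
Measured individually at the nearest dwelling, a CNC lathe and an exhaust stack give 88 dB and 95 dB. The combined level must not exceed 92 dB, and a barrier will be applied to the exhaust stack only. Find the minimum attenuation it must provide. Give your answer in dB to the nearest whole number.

Fixed contribution from the other source: Σ 10^(L/10) = 10^(88/10) = 6.310e+08 (88.00 dB).
To meet 92 dB overall, the treated exhaust stack may contribute at most 10^(92/10) − 6.310e+08 = 9.539e+08, i.e. 89.80 dB.
So the exhaust stack must be reduced from 95 to 89.80 dB: IL = 5.20 dB.

5 dB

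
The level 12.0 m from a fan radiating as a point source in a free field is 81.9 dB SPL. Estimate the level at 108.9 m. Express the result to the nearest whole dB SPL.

63 dB SPL

Point-source attenuation: ΔL = 20·log₁₀(r₂/r₁) = 20·log₁₀(108.9/12.0) = 19.157 dB.
L₂ = 81.9 − 20·log₁₀(108.9/12.0) = 81.9 − 19.157 = 62.74 dB SPL.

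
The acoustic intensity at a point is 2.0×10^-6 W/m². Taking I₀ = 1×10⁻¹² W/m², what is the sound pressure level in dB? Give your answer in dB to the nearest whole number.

63 dB

L = 10·log₁₀(I/I₀) = 10·log₁₀(2.0×10^-6/10⁻¹²) = 10·log₁₀(2.0×10^6).
L = 10·(0.3010 + 6) = 63.01 dB.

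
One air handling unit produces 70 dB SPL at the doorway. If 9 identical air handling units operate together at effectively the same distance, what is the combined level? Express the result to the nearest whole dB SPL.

80 dB SPL

With 9 equal, uncorrelated contributions the intensity is 9× that of one unit, giving a rise of 10·log₁₀ 9.
L_total = 70 + 10·log₁₀(9) = 70 + 9.542 = 79.54 dB SPL.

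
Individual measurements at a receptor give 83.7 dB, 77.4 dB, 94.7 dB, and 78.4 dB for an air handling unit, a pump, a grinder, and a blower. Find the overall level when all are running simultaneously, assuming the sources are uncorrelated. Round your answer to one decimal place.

Incoherent sources combine by intensity addition: L_total = 10·log₁₀(Σ 10^(L_i/10)).
Σ 10^(L/10) = 10^(83.7/10) + 10^(77.4/10) + 10^(94.7/10) + 10^(78.4/10) = 3.310e+09.
L_total = 10·log₁₀(3.310e+09) = 95.20 dB.

95.2 dB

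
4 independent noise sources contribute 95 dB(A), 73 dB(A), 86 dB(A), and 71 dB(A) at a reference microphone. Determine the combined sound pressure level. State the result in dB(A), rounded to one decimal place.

95.6 dB(A)

For uncorrelated sources the intensities add, so convert each level to linear form, sum, and take 10·log₁₀ of the total.
Σ 10^(L/10) = 10^(95/10) + 10^(73/10) + 10^(86/10) + 10^(71/10) = 3.593e+09.
L_total = 10·log₁₀(3.593e+09) = 95.55 dB(A).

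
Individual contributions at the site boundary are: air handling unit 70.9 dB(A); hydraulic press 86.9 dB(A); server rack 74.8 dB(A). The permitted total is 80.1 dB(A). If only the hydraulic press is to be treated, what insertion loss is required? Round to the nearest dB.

Fixed contribution from the other sources: Σ 10^(L/10) = 10^(70.9/10) + 10^(74.8/10) = 4.250e+07 (76.28 dB(A)).
The limit corresponds to 10^(80.1/10) = 1.023e+08; subtracting the fixed part leaves 5.983e+07 for the hydraulic press, i.e. 77.77 dB(A).
So the hydraulic press must be reduced from 86.9 to 77.77 dB(A): IL = 9.13 dB.

9 dB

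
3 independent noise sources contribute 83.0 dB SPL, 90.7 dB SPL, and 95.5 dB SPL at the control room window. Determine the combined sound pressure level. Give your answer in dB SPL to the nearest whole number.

Incoherent sources combine by intensity addition: L_total = 10·log₁₀(Σ 10^(L_i/10)).
Σ 10^(L/10) = 10^(83.0/10) + 10^(90.7/10) + 10^(95.5/10) = 4.923e+09.
L_total = 10·log₁₀(4.923e+09) = 96.92 dB SPL.

97 dB SPL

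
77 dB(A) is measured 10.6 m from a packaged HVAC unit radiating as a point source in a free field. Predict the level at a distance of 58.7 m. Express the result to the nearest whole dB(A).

For a point source, L₂ = L₁ − 20·log₁₀(r₂/r₁).
L₂ = 77 − 20·log₁₀(58.7/10.6) = 77 − 14.867 = 62.13 dB(A).

62 dB(A)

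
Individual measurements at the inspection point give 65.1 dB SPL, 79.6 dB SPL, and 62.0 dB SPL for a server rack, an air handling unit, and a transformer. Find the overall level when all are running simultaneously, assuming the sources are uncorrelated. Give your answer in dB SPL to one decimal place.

79.8 dB SPL

For uncorrelated sources the intensities add, so convert each level to linear form, sum, and take 10·log₁₀ of the total.
Σ 10^(L/10) = 10^(65.1/10) + 10^(79.6/10) + 10^(62.0/10) = 9.602e+07.
L_total = 10·log₁₀(9.602e+07) = 79.82 dB SPL.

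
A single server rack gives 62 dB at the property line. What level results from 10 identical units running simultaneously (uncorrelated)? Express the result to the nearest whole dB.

L_total = L₁ + 10·log₁₀ N for N identical incoherent sources.
L_total = 62 + 10·log₁₀(10) = 62 + 10.000 = 72.00 dB.

72 dB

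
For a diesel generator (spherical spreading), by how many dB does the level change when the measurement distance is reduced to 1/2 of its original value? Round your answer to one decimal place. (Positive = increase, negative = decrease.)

+6.0 dB

With spherical spreading the level changes by −20·log₁₀(r₂/r₁).
ΔL = −20·log₁₀(0.5) = +6.02 dB.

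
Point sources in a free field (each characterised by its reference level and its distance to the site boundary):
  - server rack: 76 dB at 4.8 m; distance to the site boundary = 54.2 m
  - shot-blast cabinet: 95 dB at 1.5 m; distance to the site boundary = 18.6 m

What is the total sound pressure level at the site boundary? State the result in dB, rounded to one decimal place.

73.2 dB

Apply inverse-square spreading to bring every level to the receiver, then sum 10^(L/10).
server rack: 76 − 20·log₁₀(54.2/4.8) = 76 − 21.06 = 54.94 dB.
shot-blast cabinet: 95 − 20·log₁₀(18.6/1.5) = 95 − 21.87 = 73.13 dB.
Σ 10^(L/10) = 2.088e+07 → L_total = 10·log₁₀(2.088e+07) = 73.20 dB.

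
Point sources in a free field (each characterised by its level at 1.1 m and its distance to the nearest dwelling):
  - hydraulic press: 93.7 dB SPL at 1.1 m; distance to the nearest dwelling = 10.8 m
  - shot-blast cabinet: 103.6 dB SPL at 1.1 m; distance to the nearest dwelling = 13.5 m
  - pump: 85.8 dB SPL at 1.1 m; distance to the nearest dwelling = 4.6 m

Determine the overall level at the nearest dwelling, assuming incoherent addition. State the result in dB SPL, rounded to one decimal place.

83.0 dB SPL

First find each source's level at the receiver (point-source: −20·log₁₀(r/r_ref)), then combine on an intensity basis.
hydraulic press: 93.7 − 20·log₁₀(10.8/1.1) = 93.7 − 19.84 = 73.86 dB SPL.
shot-blast cabinet: 103.6 − 20·log₁₀(13.5/1.1) = 103.6 − 21.78 = 81.82 dB SPL.
pump: 85.8 − 20·log₁₀(4.6/1.1) = 85.8 − 12.43 = 73.37 dB SPL.
Σ 10^(L/10) = 1.982e+08 → L_total = 10·log₁₀(1.982e+08) = 82.97 dB SPL.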